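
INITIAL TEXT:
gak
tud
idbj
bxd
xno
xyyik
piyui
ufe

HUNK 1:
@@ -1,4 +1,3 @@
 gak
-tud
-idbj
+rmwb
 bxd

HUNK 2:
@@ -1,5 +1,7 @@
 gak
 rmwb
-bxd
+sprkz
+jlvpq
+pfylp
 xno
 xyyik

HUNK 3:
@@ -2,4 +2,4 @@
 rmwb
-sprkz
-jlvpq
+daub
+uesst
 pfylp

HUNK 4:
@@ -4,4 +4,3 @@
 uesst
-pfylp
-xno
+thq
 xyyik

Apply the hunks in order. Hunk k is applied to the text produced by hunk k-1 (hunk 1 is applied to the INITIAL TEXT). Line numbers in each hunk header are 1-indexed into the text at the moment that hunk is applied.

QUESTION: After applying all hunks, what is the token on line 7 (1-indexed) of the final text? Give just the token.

Answer: piyui

Derivation:
Hunk 1: at line 1 remove [tud,idbj] add [rmwb] -> 7 lines: gak rmwb bxd xno xyyik piyui ufe
Hunk 2: at line 1 remove [bxd] add [sprkz,jlvpq,pfylp] -> 9 lines: gak rmwb sprkz jlvpq pfylp xno xyyik piyui ufe
Hunk 3: at line 2 remove [sprkz,jlvpq] add [daub,uesst] -> 9 lines: gak rmwb daub uesst pfylp xno xyyik piyui ufe
Hunk 4: at line 4 remove [pfylp,xno] add [thq] -> 8 lines: gak rmwb daub uesst thq xyyik piyui ufe
Final line 7: piyui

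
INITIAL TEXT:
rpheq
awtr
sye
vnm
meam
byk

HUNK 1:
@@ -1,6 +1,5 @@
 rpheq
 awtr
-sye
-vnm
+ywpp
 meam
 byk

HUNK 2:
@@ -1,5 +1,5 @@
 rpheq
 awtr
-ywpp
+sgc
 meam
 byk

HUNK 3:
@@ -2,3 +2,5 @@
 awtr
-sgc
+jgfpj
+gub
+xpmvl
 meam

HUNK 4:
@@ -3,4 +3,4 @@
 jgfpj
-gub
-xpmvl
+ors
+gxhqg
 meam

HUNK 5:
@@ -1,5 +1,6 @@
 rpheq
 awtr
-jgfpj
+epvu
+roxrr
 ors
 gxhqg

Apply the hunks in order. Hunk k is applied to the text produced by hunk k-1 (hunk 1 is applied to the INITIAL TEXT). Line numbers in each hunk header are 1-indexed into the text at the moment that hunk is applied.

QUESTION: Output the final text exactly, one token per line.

Hunk 1: at line 1 remove [sye,vnm] add [ywpp] -> 5 lines: rpheq awtr ywpp meam byk
Hunk 2: at line 1 remove [ywpp] add [sgc] -> 5 lines: rpheq awtr sgc meam byk
Hunk 3: at line 2 remove [sgc] add [jgfpj,gub,xpmvl] -> 7 lines: rpheq awtr jgfpj gub xpmvl meam byk
Hunk 4: at line 3 remove [gub,xpmvl] add [ors,gxhqg] -> 7 lines: rpheq awtr jgfpj ors gxhqg meam byk
Hunk 5: at line 1 remove [jgfpj] add [epvu,roxrr] -> 8 lines: rpheq awtr epvu roxrr ors gxhqg meam byk

Answer: rpheq
awtr
epvu
roxrr
ors
gxhqg
meam
byk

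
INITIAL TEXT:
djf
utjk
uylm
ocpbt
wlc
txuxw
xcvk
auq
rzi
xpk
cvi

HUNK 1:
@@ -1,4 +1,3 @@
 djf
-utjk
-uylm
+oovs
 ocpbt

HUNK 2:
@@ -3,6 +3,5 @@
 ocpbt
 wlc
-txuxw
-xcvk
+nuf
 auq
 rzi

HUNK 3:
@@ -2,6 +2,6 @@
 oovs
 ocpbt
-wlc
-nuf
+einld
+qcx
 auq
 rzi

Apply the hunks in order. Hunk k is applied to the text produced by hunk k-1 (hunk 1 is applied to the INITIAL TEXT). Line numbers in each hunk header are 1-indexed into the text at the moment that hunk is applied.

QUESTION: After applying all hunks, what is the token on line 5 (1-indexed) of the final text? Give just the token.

Answer: qcx

Derivation:
Hunk 1: at line 1 remove [utjk,uylm] add [oovs] -> 10 lines: djf oovs ocpbt wlc txuxw xcvk auq rzi xpk cvi
Hunk 2: at line 3 remove [txuxw,xcvk] add [nuf] -> 9 lines: djf oovs ocpbt wlc nuf auq rzi xpk cvi
Hunk 3: at line 2 remove [wlc,nuf] add [einld,qcx] -> 9 lines: djf oovs ocpbt einld qcx auq rzi xpk cvi
Final line 5: qcx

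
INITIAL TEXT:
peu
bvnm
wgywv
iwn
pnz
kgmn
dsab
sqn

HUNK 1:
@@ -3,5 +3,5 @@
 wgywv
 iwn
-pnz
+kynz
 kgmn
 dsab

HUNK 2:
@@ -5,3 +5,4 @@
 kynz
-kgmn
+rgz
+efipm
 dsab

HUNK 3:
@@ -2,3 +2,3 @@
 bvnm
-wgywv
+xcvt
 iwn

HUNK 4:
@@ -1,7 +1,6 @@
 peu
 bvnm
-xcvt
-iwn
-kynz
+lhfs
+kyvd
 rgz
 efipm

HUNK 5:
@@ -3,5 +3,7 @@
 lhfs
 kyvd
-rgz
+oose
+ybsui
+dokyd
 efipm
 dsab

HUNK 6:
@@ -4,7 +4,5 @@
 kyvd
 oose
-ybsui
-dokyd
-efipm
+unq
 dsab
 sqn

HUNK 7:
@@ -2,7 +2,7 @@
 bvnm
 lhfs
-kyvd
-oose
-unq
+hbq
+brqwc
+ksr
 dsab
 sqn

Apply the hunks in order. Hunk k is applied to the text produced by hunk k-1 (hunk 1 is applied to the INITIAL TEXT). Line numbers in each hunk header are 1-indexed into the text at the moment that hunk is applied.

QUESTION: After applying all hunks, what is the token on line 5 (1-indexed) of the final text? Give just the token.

Hunk 1: at line 3 remove [pnz] add [kynz] -> 8 lines: peu bvnm wgywv iwn kynz kgmn dsab sqn
Hunk 2: at line 5 remove [kgmn] add [rgz,efipm] -> 9 lines: peu bvnm wgywv iwn kynz rgz efipm dsab sqn
Hunk 3: at line 2 remove [wgywv] add [xcvt] -> 9 lines: peu bvnm xcvt iwn kynz rgz efipm dsab sqn
Hunk 4: at line 1 remove [xcvt,iwn,kynz] add [lhfs,kyvd] -> 8 lines: peu bvnm lhfs kyvd rgz efipm dsab sqn
Hunk 5: at line 3 remove [rgz] add [oose,ybsui,dokyd] -> 10 lines: peu bvnm lhfs kyvd oose ybsui dokyd efipm dsab sqn
Hunk 6: at line 4 remove [ybsui,dokyd,efipm] add [unq] -> 8 lines: peu bvnm lhfs kyvd oose unq dsab sqn
Hunk 7: at line 2 remove [kyvd,oose,unq] add [hbq,brqwc,ksr] -> 8 lines: peu bvnm lhfs hbq brqwc ksr dsab sqn
Final line 5: brqwc

Answer: brqwc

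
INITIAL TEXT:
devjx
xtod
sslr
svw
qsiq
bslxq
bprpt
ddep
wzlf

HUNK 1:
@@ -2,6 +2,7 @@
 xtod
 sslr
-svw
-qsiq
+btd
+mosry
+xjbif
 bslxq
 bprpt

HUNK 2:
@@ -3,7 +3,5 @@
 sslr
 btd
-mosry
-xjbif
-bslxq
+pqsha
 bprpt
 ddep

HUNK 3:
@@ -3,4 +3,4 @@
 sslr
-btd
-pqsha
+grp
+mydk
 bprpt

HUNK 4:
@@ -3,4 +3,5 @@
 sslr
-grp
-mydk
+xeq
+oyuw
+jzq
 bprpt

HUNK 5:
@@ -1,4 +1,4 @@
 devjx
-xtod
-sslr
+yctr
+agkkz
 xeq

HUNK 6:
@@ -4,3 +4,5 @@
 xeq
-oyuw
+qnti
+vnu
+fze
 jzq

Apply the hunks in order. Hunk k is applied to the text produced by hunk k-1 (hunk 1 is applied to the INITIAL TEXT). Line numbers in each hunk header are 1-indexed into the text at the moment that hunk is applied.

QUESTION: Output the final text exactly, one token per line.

Hunk 1: at line 2 remove [svw,qsiq] add [btd,mosry,xjbif] -> 10 lines: devjx xtod sslr btd mosry xjbif bslxq bprpt ddep wzlf
Hunk 2: at line 3 remove [mosry,xjbif,bslxq] add [pqsha] -> 8 lines: devjx xtod sslr btd pqsha bprpt ddep wzlf
Hunk 3: at line 3 remove [btd,pqsha] add [grp,mydk] -> 8 lines: devjx xtod sslr grp mydk bprpt ddep wzlf
Hunk 4: at line 3 remove [grp,mydk] add [xeq,oyuw,jzq] -> 9 lines: devjx xtod sslr xeq oyuw jzq bprpt ddep wzlf
Hunk 5: at line 1 remove [xtod,sslr] add [yctr,agkkz] -> 9 lines: devjx yctr agkkz xeq oyuw jzq bprpt ddep wzlf
Hunk 6: at line 4 remove [oyuw] add [qnti,vnu,fze] -> 11 lines: devjx yctr agkkz xeq qnti vnu fze jzq bprpt ddep wzlf

Answer: devjx
yctr
agkkz
xeq
qnti
vnu
fze
jzq
bprpt
ddep
wzlf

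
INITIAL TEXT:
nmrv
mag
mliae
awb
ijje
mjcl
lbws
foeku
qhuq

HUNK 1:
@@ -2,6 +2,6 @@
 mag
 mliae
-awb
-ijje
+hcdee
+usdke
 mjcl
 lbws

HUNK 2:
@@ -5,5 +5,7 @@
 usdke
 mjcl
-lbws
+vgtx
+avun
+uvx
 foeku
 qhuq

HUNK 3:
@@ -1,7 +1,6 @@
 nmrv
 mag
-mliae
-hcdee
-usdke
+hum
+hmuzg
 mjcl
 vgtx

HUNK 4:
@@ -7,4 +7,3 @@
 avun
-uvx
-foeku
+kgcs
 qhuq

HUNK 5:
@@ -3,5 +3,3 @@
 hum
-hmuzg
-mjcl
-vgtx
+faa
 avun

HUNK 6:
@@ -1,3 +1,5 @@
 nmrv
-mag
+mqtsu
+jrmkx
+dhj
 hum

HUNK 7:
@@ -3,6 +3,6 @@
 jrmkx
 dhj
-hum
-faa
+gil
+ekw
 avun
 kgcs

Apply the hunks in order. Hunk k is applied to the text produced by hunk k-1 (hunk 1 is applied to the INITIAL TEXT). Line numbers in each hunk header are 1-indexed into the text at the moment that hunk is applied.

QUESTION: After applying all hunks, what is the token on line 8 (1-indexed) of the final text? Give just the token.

Hunk 1: at line 2 remove [awb,ijje] add [hcdee,usdke] -> 9 lines: nmrv mag mliae hcdee usdke mjcl lbws foeku qhuq
Hunk 2: at line 5 remove [lbws] add [vgtx,avun,uvx] -> 11 lines: nmrv mag mliae hcdee usdke mjcl vgtx avun uvx foeku qhuq
Hunk 3: at line 1 remove [mliae,hcdee,usdke] add [hum,hmuzg] -> 10 lines: nmrv mag hum hmuzg mjcl vgtx avun uvx foeku qhuq
Hunk 4: at line 7 remove [uvx,foeku] add [kgcs] -> 9 lines: nmrv mag hum hmuzg mjcl vgtx avun kgcs qhuq
Hunk 5: at line 3 remove [hmuzg,mjcl,vgtx] add [faa] -> 7 lines: nmrv mag hum faa avun kgcs qhuq
Hunk 6: at line 1 remove [mag] add [mqtsu,jrmkx,dhj] -> 9 lines: nmrv mqtsu jrmkx dhj hum faa avun kgcs qhuq
Hunk 7: at line 3 remove [hum,faa] add [gil,ekw] -> 9 lines: nmrv mqtsu jrmkx dhj gil ekw avun kgcs qhuq
Final line 8: kgcs

Answer: kgcs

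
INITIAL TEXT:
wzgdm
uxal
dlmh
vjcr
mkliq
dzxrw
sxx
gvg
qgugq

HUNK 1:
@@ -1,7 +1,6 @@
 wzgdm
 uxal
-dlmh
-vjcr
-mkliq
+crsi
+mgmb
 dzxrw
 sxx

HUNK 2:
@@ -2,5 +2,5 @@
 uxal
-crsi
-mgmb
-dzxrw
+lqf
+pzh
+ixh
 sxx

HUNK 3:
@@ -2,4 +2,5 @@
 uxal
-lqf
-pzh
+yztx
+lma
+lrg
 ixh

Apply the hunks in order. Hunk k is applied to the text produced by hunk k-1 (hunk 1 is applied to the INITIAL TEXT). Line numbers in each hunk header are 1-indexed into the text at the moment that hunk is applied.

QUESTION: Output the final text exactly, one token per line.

Answer: wzgdm
uxal
yztx
lma
lrg
ixh
sxx
gvg
qgugq

Derivation:
Hunk 1: at line 1 remove [dlmh,vjcr,mkliq] add [crsi,mgmb] -> 8 lines: wzgdm uxal crsi mgmb dzxrw sxx gvg qgugq
Hunk 2: at line 2 remove [crsi,mgmb,dzxrw] add [lqf,pzh,ixh] -> 8 lines: wzgdm uxal lqf pzh ixh sxx gvg qgugq
Hunk 3: at line 2 remove [lqf,pzh] add [yztx,lma,lrg] -> 9 lines: wzgdm uxal yztx lma lrg ixh sxx gvg qgugq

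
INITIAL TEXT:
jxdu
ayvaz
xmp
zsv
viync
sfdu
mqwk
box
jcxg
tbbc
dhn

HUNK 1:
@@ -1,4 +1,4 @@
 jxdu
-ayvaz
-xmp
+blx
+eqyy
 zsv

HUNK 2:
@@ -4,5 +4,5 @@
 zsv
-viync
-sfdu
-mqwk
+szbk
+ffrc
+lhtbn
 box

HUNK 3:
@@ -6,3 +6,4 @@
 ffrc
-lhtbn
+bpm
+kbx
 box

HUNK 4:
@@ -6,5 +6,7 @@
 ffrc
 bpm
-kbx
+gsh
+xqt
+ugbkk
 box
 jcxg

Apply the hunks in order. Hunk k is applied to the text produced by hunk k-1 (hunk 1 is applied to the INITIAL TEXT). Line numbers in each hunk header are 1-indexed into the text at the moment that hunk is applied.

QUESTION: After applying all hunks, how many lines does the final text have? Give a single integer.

Answer: 14

Derivation:
Hunk 1: at line 1 remove [ayvaz,xmp] add [blx,eqyy] -> 11 lines: jxdu blx eqyy zsv viync sfdu mqwk box jcxg tbbc dhn
Hunk 2: at line 4 remove [viync,sfdu,mqwk] add [szbk,ffrc,lhtbn] -> 11 lines: jxdu blx eqyy zsv szbk ffrc lhtbn box jcxg tbbc dhn
Hunk 3: at line 6 remove [lhtbn] add [bpm,kbx] -> 12 lines: jxdu blx eqyy zsv szbk ffrc bpm kbx box jcxg tbbc dhn
Hunk 4: at line 6 remove [kbx] add [gsh,xqt,ugbkk] -> 14 lines: jxdu blx eqyy zsv szbk ffrc bpm gsh xqt ugbkk box jcxg tbbc dhn
Final line count: 14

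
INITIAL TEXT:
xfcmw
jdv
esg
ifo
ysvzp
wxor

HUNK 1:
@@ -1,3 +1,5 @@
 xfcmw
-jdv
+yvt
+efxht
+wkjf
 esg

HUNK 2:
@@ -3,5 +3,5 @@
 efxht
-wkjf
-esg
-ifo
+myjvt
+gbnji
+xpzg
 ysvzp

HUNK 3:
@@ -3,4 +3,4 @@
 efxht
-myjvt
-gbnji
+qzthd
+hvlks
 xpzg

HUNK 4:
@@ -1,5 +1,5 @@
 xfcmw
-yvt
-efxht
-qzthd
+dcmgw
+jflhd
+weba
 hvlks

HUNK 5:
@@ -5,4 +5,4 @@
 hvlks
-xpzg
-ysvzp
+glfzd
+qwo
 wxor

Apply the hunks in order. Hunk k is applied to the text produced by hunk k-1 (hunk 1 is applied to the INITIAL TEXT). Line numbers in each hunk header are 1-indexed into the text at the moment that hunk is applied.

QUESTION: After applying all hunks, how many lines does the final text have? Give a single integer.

Answer: 8

Derivation:
Hunk 1: at line 1 remove [jdv] add [yvt,efxht,wkjf] -> 8 lines: xfcmw yvt efxht wkjf esg ifo ysvzp wxor
Hunk 2: at line 3 remove [wkjf,esg,ifo] add [myjvt,gbnji,xpzg] -> 8 lines: xfcmw yvt efxht myjvt gbnji xpzg ysvzp wxor
Hunk 3: at line 3 remove [myjvt,gbnji] add [qzthd,hvlks] -> 8 lines: xfcmw yvt efxht qzthd hvlks xpzg ysvzp wxor
Hunk 4: at line 1 remove [yvt,efxht,qzthd] add [dcmgw,jflhd,weba] -> 8 lines: xfcmw dcmgw jflhd weba hvlks xpzg ysvzp wxor
Hunk 5: at line 5 remove [xpzg,ysvzp] add [glfzd,qwo] -> 8 lines: xfcmw dcmgw jflhd weba hvlks glfzd qwo wxor
Final line count: 8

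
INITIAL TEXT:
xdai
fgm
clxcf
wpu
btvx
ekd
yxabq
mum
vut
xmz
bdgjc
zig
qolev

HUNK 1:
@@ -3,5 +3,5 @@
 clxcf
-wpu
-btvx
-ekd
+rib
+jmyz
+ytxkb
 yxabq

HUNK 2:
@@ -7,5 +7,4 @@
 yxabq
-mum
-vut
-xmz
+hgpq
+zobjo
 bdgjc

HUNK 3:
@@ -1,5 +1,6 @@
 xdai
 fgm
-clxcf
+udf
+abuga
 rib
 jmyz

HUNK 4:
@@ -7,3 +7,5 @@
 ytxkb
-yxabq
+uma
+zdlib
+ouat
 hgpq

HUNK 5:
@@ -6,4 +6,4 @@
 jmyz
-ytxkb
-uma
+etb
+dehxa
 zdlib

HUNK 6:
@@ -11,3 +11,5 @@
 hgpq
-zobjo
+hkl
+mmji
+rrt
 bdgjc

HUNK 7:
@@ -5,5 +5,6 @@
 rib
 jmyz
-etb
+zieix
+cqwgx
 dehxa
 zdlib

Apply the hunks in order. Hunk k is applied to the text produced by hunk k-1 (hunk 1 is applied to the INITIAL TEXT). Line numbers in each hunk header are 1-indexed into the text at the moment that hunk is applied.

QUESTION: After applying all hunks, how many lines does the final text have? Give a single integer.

Hunk 1: at line 3 remove [wpu,btvx,ekd] add [rib,jmyz,ytxkb] -> 13 lines: xdai fgm clxcf rib jmyz ytxkb yxabq mum vut xmz bdgjc zig qolev
Hunk 2: at line 7 remove [mum,vut,xmz] add [hgpq,zobjo] -> 12 lines: xdai fgm clxcf rib jmyz ytxkb yxabq hgpq zobjo bdgjc zig qolev
Hunk 3: at line 1 remove [clxcf] add [udf,abuga] -> 13 lines: xdai fgm udf abuga rib jmyz ytxkb yxabq hgpq zobjo bdgjc zig qolev
Hunk 4: at line 7 remove [yxabq] add [uma,zdlib,ouat] -> 15 lines: xdai fgm udf abuga rib jmyz ytxkb uma zdlib ouat hgpq zobjo bdgjc zig qolev
Hunk 5: at line 6 remove [ytxkb,uma] add [etb,dehxa] -> 15 lines: xdai fgm udf abuga rib jmyz etb dehxa zdlib ouat hgpq zobjo bdgjc zig qolev
Hunk 6: at line 11 remove [zobjo] add [hkl,mmji,rrt] -> 17 lines: xdai fgm udf abuga rib jmyz etb dehxa zdlib ouat hgpq hkl mmji rrt bdgjc zig qolev
Hunk 7: at line 5 remove [etb] add [zieix,cqwgx] -> 18 lines: xdai fgm udf abuga rib jmyz zieix cqwgx dehxa zdlib ouat hgpq hkl mmji rrt bdgjc zig qolev
Final line count: 18

Answer: 18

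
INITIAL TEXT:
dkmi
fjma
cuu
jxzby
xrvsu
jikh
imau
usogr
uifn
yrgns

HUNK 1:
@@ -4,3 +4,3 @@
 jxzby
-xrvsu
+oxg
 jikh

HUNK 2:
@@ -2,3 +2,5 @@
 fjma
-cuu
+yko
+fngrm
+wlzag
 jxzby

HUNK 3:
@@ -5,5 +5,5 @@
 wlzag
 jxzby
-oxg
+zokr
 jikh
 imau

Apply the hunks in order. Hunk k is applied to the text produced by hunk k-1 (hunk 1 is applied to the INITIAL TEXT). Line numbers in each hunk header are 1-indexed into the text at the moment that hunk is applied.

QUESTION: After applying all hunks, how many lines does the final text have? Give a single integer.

Hunk 1: at line 4 remove [xrvsu] add [oxg] -> 10 lines: dkmi fjma cuu jxzby oxg jikh imau usogr uifn yrgns
Hunk 2: at line 2 remove [cuu] add [yko,fngrm,wlzag] -> 12 lines: dkmi fjma yko fngrm wlzag jxzby oxg jikh imau usogr uifn yrgns
Hunk 3: at line 5 remove [oxg] add [zokr] -> 12 lines: dkmi fjma yko fngrm wlzag jxzby zokr jikh imau usogr uifn yrgns
Final line count: 12

Answer: 12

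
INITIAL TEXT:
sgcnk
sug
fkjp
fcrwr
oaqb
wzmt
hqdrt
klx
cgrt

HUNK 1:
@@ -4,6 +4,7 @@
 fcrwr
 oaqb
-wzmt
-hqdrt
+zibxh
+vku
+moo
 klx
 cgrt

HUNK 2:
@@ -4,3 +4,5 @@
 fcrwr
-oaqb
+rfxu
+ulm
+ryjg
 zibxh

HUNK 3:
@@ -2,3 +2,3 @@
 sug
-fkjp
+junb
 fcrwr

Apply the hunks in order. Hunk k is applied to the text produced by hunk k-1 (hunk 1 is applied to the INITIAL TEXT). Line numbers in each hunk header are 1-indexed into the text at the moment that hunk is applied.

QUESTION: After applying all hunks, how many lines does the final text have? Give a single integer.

Hunk 1: at line 4 remove [wzmt,hqdrt] add [zibxh,vku,moo] -> 10 lines: sgcnk sug fkjp fcrwr oaqb zibxh vku moo klx cgrt
Hunk 2: at line 4 remove [oaqb] add [rfxu,ulm,ryjg] -> 12 lines: sgcnk sug fkjp fcrwr rfxu ulm ryjg zibxh vku moo klx cgrt
Hunk 3: at line 2 remove [fkjp] add [junb] -> 12 lines: sgcnk sug junb fcrwr rfxu ulm ryjg zibxh vku moo klx cgrt
Final line count: 12

Answer: 12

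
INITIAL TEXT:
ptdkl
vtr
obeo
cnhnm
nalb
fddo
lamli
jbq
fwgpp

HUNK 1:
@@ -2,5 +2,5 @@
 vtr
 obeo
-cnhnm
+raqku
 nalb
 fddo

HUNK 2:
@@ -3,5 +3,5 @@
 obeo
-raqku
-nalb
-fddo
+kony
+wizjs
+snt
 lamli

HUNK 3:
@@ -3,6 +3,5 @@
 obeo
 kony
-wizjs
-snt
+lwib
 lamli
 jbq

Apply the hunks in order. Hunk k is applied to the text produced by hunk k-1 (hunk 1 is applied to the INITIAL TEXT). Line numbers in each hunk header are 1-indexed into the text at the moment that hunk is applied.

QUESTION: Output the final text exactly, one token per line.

Answer: ptdkl
vtr
obeo
kony
lwib
lamli
jbq
fwgpp

Derivation:
Hunk 1: at line 2 remove [cnhnm] add [raqku] -> 9 lines: ptdkl vtr obeo raqku nalb fddo lamli jbq fwgpp
Hunk 2: at line 3 remove [raqku,nalb,fddo] add [kony,wizjs,snt] -> 9 lines: ptdkl vtr obeo kony wizjs snt lamli jbq fwgpp
Hunk 3: at line 3 remove [wizjs,snt] add [lwib] -> 8 lines: ptdkl vtr obeo kony lwib lamli jbq fwgpp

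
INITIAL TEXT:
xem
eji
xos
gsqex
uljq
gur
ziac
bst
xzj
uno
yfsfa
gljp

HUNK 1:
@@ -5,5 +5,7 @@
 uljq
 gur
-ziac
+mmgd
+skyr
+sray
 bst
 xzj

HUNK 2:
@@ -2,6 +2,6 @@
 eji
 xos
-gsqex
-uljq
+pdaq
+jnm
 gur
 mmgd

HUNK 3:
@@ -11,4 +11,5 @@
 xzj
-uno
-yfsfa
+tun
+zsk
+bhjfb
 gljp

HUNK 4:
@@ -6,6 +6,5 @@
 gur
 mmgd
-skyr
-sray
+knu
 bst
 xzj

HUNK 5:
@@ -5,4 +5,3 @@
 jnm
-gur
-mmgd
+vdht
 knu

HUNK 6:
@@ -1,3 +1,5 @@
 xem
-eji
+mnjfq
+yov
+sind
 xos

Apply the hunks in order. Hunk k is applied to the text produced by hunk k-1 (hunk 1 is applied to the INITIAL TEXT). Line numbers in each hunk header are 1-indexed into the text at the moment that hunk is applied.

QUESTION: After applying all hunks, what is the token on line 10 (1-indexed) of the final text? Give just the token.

Hunk 1: at line 5 remove [ziac] add [mmgd,skyr,sray] -> 14 lines: xem eji xos gsqex uljq gur mmgd skyr sray bst xzj uno yfsfa gljp
Hunk 2: at line 2 remove [gsqex,uljq] add [pdaq,jnm] -> 14 lines: xem eji xos pdaq jnm gur mmgd skyr sray bst xzj uno yfsfa gljp
Hunk 3: at line 11 remove [uno,yfsfa] add [tun,zsk,bhjfb] -> 15 lines: xem eji xos pdaq jnm gur mmgd skyr sray bst xzj tun zsk bhjfb gljp
Hunk 4: at line 6 remove [skyr,sray] add [knu] -> 14 lines: xem eji xos pdaq jnm gur mmgd knu bst xzj tun zsk bhjfb gljp
Hunk 5: at line 5 remove [gur,mmgd] add [vdht] -> 13 lines: xem eji xos pdaq jnm vdht knu bst xzj tun zsk bhjfb gljp
Hunk 6: at line 1 remove [eji] add [mnjfq,yov,sind] -> 15 lines: xem mnjfq yov sind xos pdaq jnm vdht knu bst xzj tun zsk bhjfb gljp
Final line 10: bst

Answer: bst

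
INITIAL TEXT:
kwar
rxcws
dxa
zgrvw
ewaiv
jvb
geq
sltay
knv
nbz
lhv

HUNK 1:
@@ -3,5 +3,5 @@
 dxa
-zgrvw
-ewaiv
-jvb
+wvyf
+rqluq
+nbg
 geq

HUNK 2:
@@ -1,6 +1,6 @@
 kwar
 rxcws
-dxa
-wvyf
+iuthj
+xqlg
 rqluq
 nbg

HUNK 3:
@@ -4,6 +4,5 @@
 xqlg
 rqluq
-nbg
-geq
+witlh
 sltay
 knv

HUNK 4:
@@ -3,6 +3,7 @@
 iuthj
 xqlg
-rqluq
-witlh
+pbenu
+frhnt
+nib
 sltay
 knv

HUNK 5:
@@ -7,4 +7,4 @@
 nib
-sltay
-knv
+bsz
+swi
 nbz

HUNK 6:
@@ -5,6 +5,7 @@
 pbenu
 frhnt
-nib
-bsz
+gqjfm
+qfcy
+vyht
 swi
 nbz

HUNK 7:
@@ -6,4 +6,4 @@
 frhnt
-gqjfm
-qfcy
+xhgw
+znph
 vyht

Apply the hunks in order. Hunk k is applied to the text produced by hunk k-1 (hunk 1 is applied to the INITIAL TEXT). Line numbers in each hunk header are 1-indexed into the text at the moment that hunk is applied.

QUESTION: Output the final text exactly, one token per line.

Hunk 1: at line 3 remove [zgrvw,ewaiv,jvb] add [wvyf,rqluq,nbg] -> 11 lines: kwar rxcws dxa wvyf rqluq nbg geq sltay knv nbz lhv
Hunk 2: at line 1 remove [dxa,wvyf] add [iuthj,xqlg] -> 11 lines: kwar rxcws iuthj xqlg rqluq nbg geq sltay knv nbz lhv
Hunk 3: at line 4 remove [nbg,geq] add [witlh] -> 10 lines: kwar rxcws iuthj xqlg rqluq witlh sltay knv nbz lhv
Hunk 4: at line 3 remove [rqluq,witlh] add [pbenu,frhnt,nib] -> 11 lines: kwar rxcws iuthj xqlg pbenu frhnt nib sltay knv nbz lhv
Hunk 5: at line 7 remove [sltay,knv] add [bsz,swi] -> 11 lines: kwar rxcws iuthj xqlg pbenu frhnt nib bsz swi nbz lhv
Hunk 6: at line 5 remove [nib,bsz] add [gqjfm,qfcy,vyht] -> 12 lines: kwar rxcws iuthj xqlg pbenu frhnt gqjfm qfcy vyht swi nbz lhv
Hunk 7: at line 6 remove [gqjfm,qfcy] add [xhgw,znph] -> 12 lines: kwar rxcws iuthj xqlg pbenu frhnt xhgw znph vyht swi nbz lhv

Answer: kwar
rxcws
iuthj
xqlg
pbenu
frhnt
xhgw
znph
vyht
swi
nbz
lhv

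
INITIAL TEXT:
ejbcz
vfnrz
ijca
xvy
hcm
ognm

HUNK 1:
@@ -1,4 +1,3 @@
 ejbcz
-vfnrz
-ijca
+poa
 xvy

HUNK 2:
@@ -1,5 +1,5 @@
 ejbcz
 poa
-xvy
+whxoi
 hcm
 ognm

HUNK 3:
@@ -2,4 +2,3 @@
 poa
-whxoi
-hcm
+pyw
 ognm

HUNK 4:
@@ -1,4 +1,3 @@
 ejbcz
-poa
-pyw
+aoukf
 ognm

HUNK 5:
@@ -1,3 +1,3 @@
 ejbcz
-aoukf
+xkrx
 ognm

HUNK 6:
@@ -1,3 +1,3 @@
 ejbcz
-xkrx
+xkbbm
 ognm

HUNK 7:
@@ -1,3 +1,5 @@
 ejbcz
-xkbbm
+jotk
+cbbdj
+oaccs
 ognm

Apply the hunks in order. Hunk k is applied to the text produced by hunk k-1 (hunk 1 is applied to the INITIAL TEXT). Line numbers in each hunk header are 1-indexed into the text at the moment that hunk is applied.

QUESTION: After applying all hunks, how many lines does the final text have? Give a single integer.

Answer: 5

Derivation:
Hunk 1: at line 1 remove [vfnrz,ijca] add [poa] -> 5 lines: ejbcz poa xvy hcm ognm
Hunk 2: at line 1 remove [xvy] add [whxoi] -> 5 lines: ejbcz poa whxoi hcm ognm
Hunk 3: at line 2 remove [whxoi,hcm] add [pyw] -> 4 lines: ejbcz poa pyw ognm
Hunk 4: at line 1 remove [poa,pyw] add [aoukf] -> 3 lines: ejbcz aoukf ognm
Hunk 5: at line 1 remove [aoukf] add [xkrx] -> 3 lines: ejbcz xkrx ognm
Hunk 6: at line 1 remove [xkrx] add [xkbbm] -> 3 lines: ejbcz xkbbm ognm
Hunk 7: at line 1 remove [xkbbm] add [jotk,cbbdj,oaccs] -> 5 lines: ejbcz jotk cbbdj oaccs ognm
Final line count: 5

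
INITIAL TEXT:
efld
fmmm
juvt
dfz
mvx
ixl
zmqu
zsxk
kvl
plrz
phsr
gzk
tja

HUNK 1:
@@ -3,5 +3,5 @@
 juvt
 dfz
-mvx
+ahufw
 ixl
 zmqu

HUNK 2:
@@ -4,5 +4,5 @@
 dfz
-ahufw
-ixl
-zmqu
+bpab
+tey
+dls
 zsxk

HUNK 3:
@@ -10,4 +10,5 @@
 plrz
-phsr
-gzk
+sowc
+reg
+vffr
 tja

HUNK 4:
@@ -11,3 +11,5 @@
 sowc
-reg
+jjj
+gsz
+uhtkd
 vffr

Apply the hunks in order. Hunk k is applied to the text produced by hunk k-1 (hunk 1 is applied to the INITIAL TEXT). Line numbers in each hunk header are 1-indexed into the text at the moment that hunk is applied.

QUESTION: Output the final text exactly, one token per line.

Answer: efld
fmmm
juvt
dfz
bpab
tey
dls
zsxk
kvl
plrz
sowc
jjj
gsz
uhtkd
vffr
tja

Derivation:
Hunk 1: at line 3 remove [mvx] add [ahufw] -> 13 lines: efld fmmm juvt dfz ahufw ixl zmqu zsxk kvl plrz phsr gzk tja
Hunk 2: at line 4 remove [ahufw,ixl,zmqu] add [bpab,tey,dls] -> 13 lines: efld fmmm juvt dfz bpab tey dls zsxk kvl plrz phsr gzk tja
Hunk 3: at line 10 remove [phsr,gzk] add [sowc,reg,vffr] -> 14 lines: efld fmmm juvt dfz bpab tey dls zsxk kvl plrz sowc reg vffr tja
Hunk 4: at line 11 remove [reg] add [jjj,gsz,uhtkd] -> 16 lines: efld fmmm juvt dfz bpab tey dls zsxk kvl plrz sowc jjj gsz uhtkd vffr tja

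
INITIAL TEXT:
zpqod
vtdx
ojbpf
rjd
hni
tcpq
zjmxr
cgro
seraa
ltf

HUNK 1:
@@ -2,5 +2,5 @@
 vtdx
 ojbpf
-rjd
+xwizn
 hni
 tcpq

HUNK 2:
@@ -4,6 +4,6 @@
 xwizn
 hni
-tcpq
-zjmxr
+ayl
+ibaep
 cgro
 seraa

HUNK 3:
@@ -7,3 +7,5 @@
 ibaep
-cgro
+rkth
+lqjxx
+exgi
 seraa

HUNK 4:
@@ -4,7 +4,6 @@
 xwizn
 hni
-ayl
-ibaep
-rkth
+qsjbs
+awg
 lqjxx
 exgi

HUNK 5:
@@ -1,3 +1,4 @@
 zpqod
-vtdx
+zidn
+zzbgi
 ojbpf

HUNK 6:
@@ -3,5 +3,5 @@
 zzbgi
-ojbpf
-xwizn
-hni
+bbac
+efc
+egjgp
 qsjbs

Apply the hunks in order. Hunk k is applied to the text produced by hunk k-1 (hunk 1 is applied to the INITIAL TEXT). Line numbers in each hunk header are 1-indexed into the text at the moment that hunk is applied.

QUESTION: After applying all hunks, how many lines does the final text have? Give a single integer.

Answer: 12

Derivation:
Hunk 1: at line 2 remove [rjd] add [xwizn] -> 10 lines: zpqod vtdx ojbpf xwizn hni tcpq zjmxr cgro seraa ltf
Hunk 2: at line 4 remove [tcpq,zjmxr] add [ayl,ibaep] -> 10 lines: zpqod vtdx ojbpf xwizn hni ayl ibaep cgro seraa ltf
Hunk 3: at line 7 remove [cgro] add [rkth,lqjxx,exgi] -> 12 lines: zpqod vtdx ojbpf xwizn hni ayl ibaep rkth lqjxx exgi seraa ltf
Hunk 4: at line 4 remove [ayl,ibaep,rkth] add [qsjbs,awg] -> 11 lines: zpqod vtdx ojbpf xwizn hni qsjbs awg lqjxx exgi seraa ltf
Hunk 5: at line 1 remove [vtdx] add [zidn,zzbgi] -> 12 lines: zpqod zidn zzbgi ojbpf xwizn hni qsjbs awg lqjxx exgi seraa ltf
Hunk 6: at line 3 remove [ojbpf,xwizn,hni] add [bbac,efc,egjgp] -> 12 lines: zpqod zidn zzbgi bbac efc egjgp qsjbs awg lqjxx exgi seraa ltf
Final line count: 12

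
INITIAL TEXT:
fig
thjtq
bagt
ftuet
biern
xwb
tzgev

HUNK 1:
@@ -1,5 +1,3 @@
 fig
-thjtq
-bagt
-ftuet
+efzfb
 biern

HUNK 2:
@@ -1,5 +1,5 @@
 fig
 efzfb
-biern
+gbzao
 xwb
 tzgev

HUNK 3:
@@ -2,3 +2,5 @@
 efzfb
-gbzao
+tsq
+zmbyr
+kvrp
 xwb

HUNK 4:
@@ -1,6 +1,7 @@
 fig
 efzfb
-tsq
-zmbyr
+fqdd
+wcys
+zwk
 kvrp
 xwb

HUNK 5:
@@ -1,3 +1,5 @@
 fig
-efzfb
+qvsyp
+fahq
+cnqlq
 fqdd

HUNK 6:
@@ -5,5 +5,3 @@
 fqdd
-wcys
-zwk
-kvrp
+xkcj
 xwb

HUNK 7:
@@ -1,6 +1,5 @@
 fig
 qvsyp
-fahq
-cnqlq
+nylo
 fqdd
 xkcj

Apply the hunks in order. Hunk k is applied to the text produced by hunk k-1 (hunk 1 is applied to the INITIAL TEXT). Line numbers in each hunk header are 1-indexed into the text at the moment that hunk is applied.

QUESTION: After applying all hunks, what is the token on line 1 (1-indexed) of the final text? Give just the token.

Answer: fig

Derivation:
Hunk 1: at line 1 remove [thjtq,bagt,ftuet] add [efzfb] -> 5 lines: fig efzfb biern xwb tzgev
Hunk 2: at line 1 remove [biern] add [gbzao] -> 5 lines: fig efzfb gbzao xwb tzgev
Hunk 3: at line 2 remove [gbzao] add [tsq,zmbyr,kvrp] -> 7 lines: fig efzfb tsq zmbyr kvrp xwb tzgev
Hunk 4: at line 1 remove [tsq,zmbyr] add [fqdd,wcys,zwk] -> 8 lines: fig efzfb fqdd wcys zwk kvrp xwb tzgev
Hunk 5: at line 1 remove [efzfb] add [qvsyp,fahq,cnqlq] -> 10 lines: fig qvsyp fahq cnqlq fqdd wcys zwk kvrp xwb tzgev
Hunk 6: at line 5 remove [wcys,zwk,kvrp] add [xkcj] -> 8 lines: fig qvsyp fahq cnqlq fqdd xkcj xwb tzgev
Hunk 7: at line 1 remove [fahq,cnqlq] add [nylo] -> 7 lines: fig qvsyp nylo fqdd xkcj xwb tzgev
Final line 1: fig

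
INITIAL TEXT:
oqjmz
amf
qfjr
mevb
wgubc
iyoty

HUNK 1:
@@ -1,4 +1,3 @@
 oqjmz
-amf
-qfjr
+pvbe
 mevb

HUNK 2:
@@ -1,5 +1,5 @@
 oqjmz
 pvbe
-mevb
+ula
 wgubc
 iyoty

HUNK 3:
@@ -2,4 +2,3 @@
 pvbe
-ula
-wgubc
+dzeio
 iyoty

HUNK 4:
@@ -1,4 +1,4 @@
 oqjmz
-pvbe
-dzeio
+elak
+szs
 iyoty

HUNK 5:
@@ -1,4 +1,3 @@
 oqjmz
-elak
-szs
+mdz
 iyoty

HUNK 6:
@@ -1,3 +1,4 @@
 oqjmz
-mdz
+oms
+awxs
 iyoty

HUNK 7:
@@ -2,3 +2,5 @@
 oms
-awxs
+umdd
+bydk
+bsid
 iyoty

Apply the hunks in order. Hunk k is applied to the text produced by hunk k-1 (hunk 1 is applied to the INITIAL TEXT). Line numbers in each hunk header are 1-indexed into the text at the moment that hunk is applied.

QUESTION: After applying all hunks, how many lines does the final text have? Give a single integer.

Hunk 1: at line 1 remove [amf,qfjr] add [pvbe] -> 5 lines: oqjmz pvbe mevb wgubc iyoty
Hunk 2: at line 1 remove [mevb] add [ula] -> 5 lines: oqjmz pvbe ula wgubc iyoty
Hunk 3: at line 2 remove [ula,wgubc] add [dzeio] -> 4 lines: oqjmz pvbe dzeio iyoty
Hunk 4: at line 1 remove [pvbe,dzeio] add [elak,szs] -> 4 lines: oqjmz elak szs iyoty
Hunk 5: at line 1 remove [elak,szs] add [mdz] -> 3 lines: oqjmz mdz iyoty
Hunk 6: at line 1 remove [mdz] add [oms,awxs] -> 4 lines: oqjmz oms awxs iyoty
Hunk 7: at line 2 remove [awxs] add [umdd,bydk,bsid] -> 6 lines: oqjmz oms umdd bydk bsid iyoty
Final line count: 6

Answer: 6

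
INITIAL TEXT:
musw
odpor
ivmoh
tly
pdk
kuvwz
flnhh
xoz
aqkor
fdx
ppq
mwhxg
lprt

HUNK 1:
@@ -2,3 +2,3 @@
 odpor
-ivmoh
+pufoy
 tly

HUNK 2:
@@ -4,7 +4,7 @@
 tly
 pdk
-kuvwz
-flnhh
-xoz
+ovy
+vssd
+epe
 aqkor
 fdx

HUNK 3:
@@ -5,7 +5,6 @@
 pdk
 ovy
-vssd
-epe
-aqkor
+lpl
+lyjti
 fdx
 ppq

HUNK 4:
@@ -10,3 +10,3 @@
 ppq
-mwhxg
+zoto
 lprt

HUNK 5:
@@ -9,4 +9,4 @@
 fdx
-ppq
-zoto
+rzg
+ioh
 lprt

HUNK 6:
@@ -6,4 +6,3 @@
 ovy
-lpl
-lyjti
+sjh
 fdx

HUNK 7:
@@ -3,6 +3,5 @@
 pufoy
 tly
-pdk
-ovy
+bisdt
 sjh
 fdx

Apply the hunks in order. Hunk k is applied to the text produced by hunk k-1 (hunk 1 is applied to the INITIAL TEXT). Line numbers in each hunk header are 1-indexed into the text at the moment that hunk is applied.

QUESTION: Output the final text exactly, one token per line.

Hunk 1: at line 2 remove [ivmoh] add [pufoy] -> 13 lines: musw odpor pufoy tly pdk kuvwz flnhh xoz aqkor fdx ppq mwhxg lprt
Hunk 2: at line 4 remove [kuvwz,flnhh,xoz] add [ovy,vssd,epe] -> 13 lines: musw odpor pufoy tly pdk ovy vssd epe aqkor fdx ppq mwhxg lprt
Hunk 3: at line 5 remove [vssd,epe,aqkor] add [lpl,lyjti] -> 12 lines: musw odpor pufoy tly pdk ovy lpl lyjti fdx ppq mwhxg lprt
Hunk 4: at line 10 remove [mwhxg] add [zoto] -> 12 lines: musw odpor pufoy tly pdk ovy lpl lyjti fdx ppq zoto lprt
Hunk 5: at line 9 remove [ppq,zoto] add [rzg,ioh] -> 12 lines: musw odpor pufoy tly pdk ovy lpl lyjti fdx rzg ioh lprt
Hunk 6: at line 6 remove [lpl,lyjti] add [sjh] -> 11 lines: musw odpor pufoy tly pdk ovy sjh fdx rzg ioh lprt
Hunk 7: at line 3 remove [pdk,ovy] add [bisdt] -> 10 lines: musw odpor pufoy tly bisdt sjh fdx rzg ioh lprt

Answer: musw
odpor
pufoy
tly
bisdt
sjh
fdx
rzg
ioh
lprt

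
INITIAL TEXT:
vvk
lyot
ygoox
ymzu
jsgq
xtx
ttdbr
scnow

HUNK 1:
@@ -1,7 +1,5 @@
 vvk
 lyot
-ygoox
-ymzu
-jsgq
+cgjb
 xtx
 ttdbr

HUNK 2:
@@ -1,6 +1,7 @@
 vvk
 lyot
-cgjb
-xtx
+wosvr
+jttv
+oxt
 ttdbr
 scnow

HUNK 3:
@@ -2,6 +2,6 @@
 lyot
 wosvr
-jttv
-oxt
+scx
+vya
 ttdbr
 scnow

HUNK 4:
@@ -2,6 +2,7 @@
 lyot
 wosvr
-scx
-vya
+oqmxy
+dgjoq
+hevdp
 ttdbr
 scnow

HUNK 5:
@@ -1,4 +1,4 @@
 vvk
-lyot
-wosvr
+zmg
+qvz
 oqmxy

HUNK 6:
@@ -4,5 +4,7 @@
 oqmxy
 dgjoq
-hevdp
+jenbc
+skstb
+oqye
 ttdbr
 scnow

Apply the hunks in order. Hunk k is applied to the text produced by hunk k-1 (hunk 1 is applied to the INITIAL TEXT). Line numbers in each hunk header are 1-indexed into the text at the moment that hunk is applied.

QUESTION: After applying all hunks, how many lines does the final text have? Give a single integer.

Hunk 1: at line 1 remove [ygoox,ymzu,jsgq] add [cgjb] -> 6 lines: vvk lyot cgjb xtx ttdbr scnow
Hunk 2: at line 1 remove [cgjb,xtx] add [wosvr,jttv,oxt] -> 7 lines: vvk lyot wosvr jttv oxt ttdbr scnow
Hunk 3: at line 2 remove [jttv,oxt] add [scx,vya] -> 7 lines: vvk lyot wosvr scx vya ttdbr scnow
Hunk 4: at line 2 remove [scx,vya] add [oqmxy,dgjoq,hevdp] -> 8 lines: vvk lyot wosvr oqmxy dgjoq hevdp ttdbr scnow
Hunk 5: at line 1 remove [lyot,wosvr] add [zmg,qvz] -> 8 lines: vvk zmg qvz oqmxy dgjoq hevdp ttdbr scnow
Hunk 6: at line 4 remove [hevdp] add [jenbc,skstb,oqye] -> 10 lines: vvk zmg qvz oqmxy dgjoq jenbc skstb oqye ttdbr scnow
Final line count: 10

Answer: 10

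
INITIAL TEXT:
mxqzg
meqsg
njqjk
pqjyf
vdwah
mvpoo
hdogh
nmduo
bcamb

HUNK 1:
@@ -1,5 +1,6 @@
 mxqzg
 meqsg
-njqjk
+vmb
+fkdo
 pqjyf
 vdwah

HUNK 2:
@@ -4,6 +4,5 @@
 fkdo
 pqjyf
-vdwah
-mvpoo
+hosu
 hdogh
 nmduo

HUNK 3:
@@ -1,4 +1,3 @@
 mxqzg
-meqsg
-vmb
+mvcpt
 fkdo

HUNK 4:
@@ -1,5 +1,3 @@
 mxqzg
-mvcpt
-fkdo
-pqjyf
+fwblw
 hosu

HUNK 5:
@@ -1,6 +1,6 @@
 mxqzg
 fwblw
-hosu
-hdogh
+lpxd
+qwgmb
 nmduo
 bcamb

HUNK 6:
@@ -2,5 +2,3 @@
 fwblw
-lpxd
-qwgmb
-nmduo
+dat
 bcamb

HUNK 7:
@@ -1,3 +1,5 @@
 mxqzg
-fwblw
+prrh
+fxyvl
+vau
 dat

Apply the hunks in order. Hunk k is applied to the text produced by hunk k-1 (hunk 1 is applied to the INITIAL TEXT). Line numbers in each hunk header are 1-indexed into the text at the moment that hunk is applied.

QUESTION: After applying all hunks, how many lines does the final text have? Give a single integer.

Hunk 1: at line 1 remove [njqjk] add [vmb,fkdo] -> 10 lines: mxqzg meqsg vmb fkdo pqjyf vdwah mvpoo hdogh nmduo bcamb
Hunk 2: at line 4 remove [vdwah,mvpoo] add [hosu] -> 9 lines: mxqzg meqsg vmb fkdo pqjyf hosu hdogh nmduo bcamb
Hunk 3: at line 1 remove [meqsg,vmb] add [mvcpt] -> 8 lines: mxqzg mvcpt fkdo pqjyf hosu hdogh nmduo bcamb
Hunk 4: at line 1 remove [mvcpt,fkdo,pqjyf] add [fwblw] -> 6 lines: mxqzg fwblw hosu hdogh nmduo bcamb
Hunk 5: at line 1 remove [hosu,hdogh] add [lpxd,qwgmb] -> 6 lines: mxqzg fwblw lpxd qwgmb nmduo bcamb
Hunk 6: at line 2 remove [lpxd,qwgmb,nmduo] add [dat] -> 4 lines: mxqzg fwblw dat bcamb
Hunk 7: at line 1 remove [fwblw] add [prrh,fxyvl,vau] -> 6 lines: mxqzg prrh fxyvl vau dat bcamb
Final line count: 6

Answer: 6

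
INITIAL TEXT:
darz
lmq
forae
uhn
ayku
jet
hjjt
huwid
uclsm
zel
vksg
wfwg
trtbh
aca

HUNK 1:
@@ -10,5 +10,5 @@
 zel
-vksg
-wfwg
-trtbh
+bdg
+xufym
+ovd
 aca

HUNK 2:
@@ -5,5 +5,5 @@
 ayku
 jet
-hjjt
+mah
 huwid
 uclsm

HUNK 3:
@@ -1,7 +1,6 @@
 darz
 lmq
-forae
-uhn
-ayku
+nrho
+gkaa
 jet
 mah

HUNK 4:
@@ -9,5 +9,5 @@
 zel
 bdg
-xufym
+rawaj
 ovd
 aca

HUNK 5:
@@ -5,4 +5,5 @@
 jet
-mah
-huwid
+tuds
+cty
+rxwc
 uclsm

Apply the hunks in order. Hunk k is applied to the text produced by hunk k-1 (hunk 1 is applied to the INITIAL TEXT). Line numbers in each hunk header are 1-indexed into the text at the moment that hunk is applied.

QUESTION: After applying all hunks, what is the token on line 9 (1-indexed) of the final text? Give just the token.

Answer: uclsm

Derivation:
Hunk 1: at line 10 remove [vksg,wfwg,trtbh] add [bdg,xufym,ovd] -> 14 lines: darz lmq forae uhn ayku jet hjjt huwid uclsm zel bdg xufym ovd aca
Hunk 2: at line 5 remove [hjjt] add [mah] -> 14 lines: darz lmq forae uhn ayku jet mah huwid uclsm zel bdg xufym ovd aca
Hunk 3: at line 1 remove [forae,uhn,ayku] add [nrho,gkaa] -> 13 lines: darz lmq nrho gkaa jet mah huwid uclsm zel bdg xufym ovd aca
Hunk 4: at line 9 remove [xufym] add [rawaj] -> 13 lines: darz lmq nrho gkaa jet mah huwid uclsm zel bdg rawaj ovd aca
Hunk 5: at line 5 remove [mah,huwid] add [tuds,cty,rxwc] -> 14 lines: darz lmq nrho gkaa jet tuds cty rxwc uclsm zel bdg rawaj ovd aca
Final line 9: uclsm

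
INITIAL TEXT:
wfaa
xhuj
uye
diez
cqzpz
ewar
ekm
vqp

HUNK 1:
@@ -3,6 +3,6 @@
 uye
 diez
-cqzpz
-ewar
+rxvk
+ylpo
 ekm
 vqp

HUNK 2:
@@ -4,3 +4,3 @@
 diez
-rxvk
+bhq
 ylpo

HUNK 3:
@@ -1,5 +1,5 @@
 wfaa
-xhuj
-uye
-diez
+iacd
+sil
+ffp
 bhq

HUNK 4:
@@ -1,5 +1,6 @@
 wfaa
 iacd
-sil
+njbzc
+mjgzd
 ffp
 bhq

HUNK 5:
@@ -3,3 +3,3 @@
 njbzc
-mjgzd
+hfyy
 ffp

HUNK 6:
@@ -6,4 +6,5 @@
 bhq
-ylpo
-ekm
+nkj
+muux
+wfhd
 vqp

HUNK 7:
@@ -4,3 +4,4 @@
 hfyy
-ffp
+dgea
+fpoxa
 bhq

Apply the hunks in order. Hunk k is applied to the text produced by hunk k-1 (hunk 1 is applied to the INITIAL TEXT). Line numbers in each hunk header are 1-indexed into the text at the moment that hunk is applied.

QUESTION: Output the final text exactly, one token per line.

Hunk 1: at line 3 remove [cqzpz,ewar] add [rxvk,ylpo] -> 8 lines: wfaa xhuj uye diez rxvk ylpo ekm vqp
Hunk 2: at line 4 remove [rxvk] add [bhq] -> 8 lines: wfaa xhuj uye diez bhq ylpo ekm vqp
Hunk 3: at line 1 remove [xhuj,uye,diez] add [iacd,sil,ffp] -> 8 lines: wfaa iacd sil ffp bhq ylpo ekm vqp
Hunk 4: at line 1 remove [sil] add [njbzc,mjgzd] -> 9 lines: wfaa iacd njbzc mjgzd ffp bhq ylpo ekm vqp
Hunk 5: at line 3 remove [mjgzd] add [hfyy] -> 9 lines: wfaa iacd njbzc hfyy ffp bhq ylpo ekm vqp
Hunk 6: at line 6 remove [ylpo,ekm] add [nkj,muux,wfhd] -> 10 lines: wfaa iacd njbzc hfyy ffp bhq nkj muux wfhd vqp
Hunk 7: at line 4 remove [ffp] add [dgea,fpoxa] -> 11 lines: wfaa iacd njbzc hfyy dgea fpoxa bhq nkj muux wfhd vqp

Answer: wfaa
iacd
njbzc
hfyy
dgea
fpoxa
bhq
nkj
muux
wfhd
vqp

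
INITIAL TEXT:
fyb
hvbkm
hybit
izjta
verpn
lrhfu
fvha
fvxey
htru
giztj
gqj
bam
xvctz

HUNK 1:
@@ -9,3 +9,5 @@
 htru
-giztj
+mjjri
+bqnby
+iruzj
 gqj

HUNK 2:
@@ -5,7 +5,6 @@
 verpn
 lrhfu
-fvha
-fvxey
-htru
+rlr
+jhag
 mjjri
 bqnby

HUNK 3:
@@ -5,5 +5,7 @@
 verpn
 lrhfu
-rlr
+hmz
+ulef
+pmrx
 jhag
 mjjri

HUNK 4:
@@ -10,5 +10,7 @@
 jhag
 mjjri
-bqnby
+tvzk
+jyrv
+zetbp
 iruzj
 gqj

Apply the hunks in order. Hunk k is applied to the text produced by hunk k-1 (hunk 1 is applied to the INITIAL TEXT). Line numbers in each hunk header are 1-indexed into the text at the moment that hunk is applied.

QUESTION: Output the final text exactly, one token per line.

Hunk 1: at line 9 remove [giztj] add [mjjri,bqnby,iruzj] -> 15 lines: fyb hvbkm hybit izjta verpn lrhfu fvha fvxey htru mjjri bqnby iruzj gqj bam xvctz
Hunk 2: at line 5 remove [fvha,fvxey,htru] add [rlr,jhag] -> 14 lines: fyb hvbkm hybit izjta verpn lrhfu rlr jhag mjjri bqnby iruzj gqj bam xvctz
Hunk 3: at line 5 remove [rlr] add [hmz,ulef,pmrx] -> 16 lines: fyb hvbkm hybit izjta verpn lrhfu hmz ulef pmrx jhag mjjri bqnby iruzj gqj bam xvctz
Hunk 4: at line 10 remove [bqnby] add [tvzk,jyrv,zetbp] -> 18 lines: fyb hvbkm hybit izjta verpn lrhfu hmz ulef pmrx jhag mjjri tvzk jyrv zetbp iruzj gqj bam xvctz

Answer: fyb
hvbkm
hybit
izjta
verpn
lrhfu
hmz
ulef
pmrx
jhag
mjjri
tvzk
jyrv
zetbp
iruzj
gqj
bam
xvctz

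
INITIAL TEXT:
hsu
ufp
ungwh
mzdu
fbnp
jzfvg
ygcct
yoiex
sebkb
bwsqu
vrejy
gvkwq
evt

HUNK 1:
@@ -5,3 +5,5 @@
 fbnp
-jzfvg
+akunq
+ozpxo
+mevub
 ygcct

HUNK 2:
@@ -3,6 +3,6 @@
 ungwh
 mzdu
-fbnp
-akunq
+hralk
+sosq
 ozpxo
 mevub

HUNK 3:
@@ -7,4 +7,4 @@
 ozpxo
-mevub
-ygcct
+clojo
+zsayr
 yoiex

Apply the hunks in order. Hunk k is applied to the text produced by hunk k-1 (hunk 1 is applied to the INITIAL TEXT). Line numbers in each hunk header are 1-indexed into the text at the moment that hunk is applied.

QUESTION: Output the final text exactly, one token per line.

Hunk 1: at line 5 remove [jzfvg] add [akunq,ozpxo,mevub] -> 15 lines: hsu ufp ungwh mzdu fbnp akunq ozpxo mevub ygcct yoiex sebkb bwsqu vrejy gvkwq evt
Hunk 2: at line 3 remove [fbnp,akunq] add [hralk,sosq] -> 15 lines: hsu ufp ungwh mzdu hralk sosq ozpxo mevub ygcct yoiex sebkb bwsqu vrejy gvkwq evt
Hunk 3: at line 7 remove [mevub,ygcct] add [clojo,zsayr] -> 15 lines: hsu ufp ungwh mzdu hralk sosq ozpxo clojo zsayr yoiex sebkb bwsqu vrejy gvkwq evt

Answer: hsu
ufp
ungwh
mzdu
hralk
sosq
ozpxo
clojo
zsayr
yoiex
sebkb
bwsqu
vrejy
gvkwq
evt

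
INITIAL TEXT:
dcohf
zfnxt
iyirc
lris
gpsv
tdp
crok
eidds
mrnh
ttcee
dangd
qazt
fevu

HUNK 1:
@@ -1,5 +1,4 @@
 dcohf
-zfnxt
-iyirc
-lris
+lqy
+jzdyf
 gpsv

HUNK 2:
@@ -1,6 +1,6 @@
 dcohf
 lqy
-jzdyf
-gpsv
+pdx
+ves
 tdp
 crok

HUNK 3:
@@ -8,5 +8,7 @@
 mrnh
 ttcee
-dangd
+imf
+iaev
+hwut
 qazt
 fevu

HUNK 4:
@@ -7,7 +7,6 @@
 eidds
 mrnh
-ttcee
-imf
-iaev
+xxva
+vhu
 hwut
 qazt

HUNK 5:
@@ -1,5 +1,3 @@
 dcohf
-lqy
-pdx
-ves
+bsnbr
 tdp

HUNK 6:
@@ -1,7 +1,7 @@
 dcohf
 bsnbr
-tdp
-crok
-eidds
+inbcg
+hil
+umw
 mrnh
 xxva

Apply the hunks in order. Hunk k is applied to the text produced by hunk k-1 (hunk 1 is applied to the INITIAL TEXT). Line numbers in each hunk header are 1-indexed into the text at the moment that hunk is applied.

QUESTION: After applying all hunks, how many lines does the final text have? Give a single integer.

Answer: 11

Derivation:
Hunk 1: at line 1 remove [zfnxt,iyirc,lris] add [lqy,jzdyf] -> 12 lines: dcohf lqy jzdyf gpsv tdp crok eidds mrnh ttcee dangd qazt fevu
Hunk 2: at line 1 remove [jzdyf,gpsv] add [pdx,ves] -> 12 lines: dcohf lqy pdx ves tdp crok eidds mrnh ttcee dangd qazt fevu
Hunk 3: at line 8 remove [dangd] add [imf,iaev,hwut] -> 14 lines: dcohf lqy pdx ves tdp crok eidds mrnh ttcee imf iaev hwut qazt fevu
Hunk 4: at line 7 remove [ttcee,imf,iaev] add [xxva,vhu] -> 13 lines: dcohf lqy pdx ves tdp crok eidds mrnh xxva vhu hwut qazt fevu
Hunk 5: at line 1 remove [lqy,pdx,ves] add [bsnbr] -> 11 lines: dcohf bsnbr tdp crok eidds mrnh xxva vhu hwut qazt fevu
Hunk 6: at line 1 remove [tdp,crok,eidds] add [inbcg,hil,umw] -> 11 lines: dcohf bsnbr inbcg hil umw mrnh xxva vhu hwut qazt fevu
Final line count: 11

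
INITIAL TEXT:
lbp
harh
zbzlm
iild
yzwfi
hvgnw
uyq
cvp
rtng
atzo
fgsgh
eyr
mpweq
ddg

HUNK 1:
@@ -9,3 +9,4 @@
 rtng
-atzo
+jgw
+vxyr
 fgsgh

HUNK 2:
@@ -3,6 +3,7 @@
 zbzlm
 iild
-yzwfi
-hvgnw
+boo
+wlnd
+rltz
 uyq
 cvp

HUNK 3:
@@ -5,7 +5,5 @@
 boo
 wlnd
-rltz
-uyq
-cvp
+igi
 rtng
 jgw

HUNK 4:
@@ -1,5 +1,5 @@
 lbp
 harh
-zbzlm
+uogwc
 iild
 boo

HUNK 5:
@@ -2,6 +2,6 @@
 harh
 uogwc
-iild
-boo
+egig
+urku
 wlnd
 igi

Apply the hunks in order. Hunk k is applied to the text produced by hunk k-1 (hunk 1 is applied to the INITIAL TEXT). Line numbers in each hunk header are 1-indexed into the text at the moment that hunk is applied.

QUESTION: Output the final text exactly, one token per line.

Hunk 1: at line 9 remove [atzo] add [jgw,vxyr] -> 15 lines: lbp harh zbzlm iild yzwfi hvgnw uyq cvp rtng jgw vxyr fgsgh eyr mpweq ddg
Hunk 2: at line 3 remove [yzwfi,hvgnw] add [boo,wlnd,rltz] -> 16 lines: lbp harh zbzlm iild boo wlnd rltz uyq cvp rtng jgw vxyr fgsgh eyr mpweq ddg
Hunk 3: at line 5 remove [rltz,uyq,cvp] add [igi] -> 14 lines: lbp harh zbzlm iild boo wlnd igi rtng jgw vxyr fgsgh eyr mpweq ddg
Hunk 4: at line 1 remove [zbzlm] add [uogwc] -> 14 lines: lbp harh uogwc iild boo wlnd igi rtng jgw vxyr fgsgh eyr mpweq ddg
Hunk 5: at line 2 remove [iild,boo] add [egig,urku] -> 14 lines: lbp harh uogwc egig urku wlnd igi rtng jgw vxyr fgsgh eyr mpweq ddg

Answer: lbp
harh
uogwc
egig
urku
wlnd
igi
rtng
jgw
vxyr
fgsgh
eyr
mpweq
ddg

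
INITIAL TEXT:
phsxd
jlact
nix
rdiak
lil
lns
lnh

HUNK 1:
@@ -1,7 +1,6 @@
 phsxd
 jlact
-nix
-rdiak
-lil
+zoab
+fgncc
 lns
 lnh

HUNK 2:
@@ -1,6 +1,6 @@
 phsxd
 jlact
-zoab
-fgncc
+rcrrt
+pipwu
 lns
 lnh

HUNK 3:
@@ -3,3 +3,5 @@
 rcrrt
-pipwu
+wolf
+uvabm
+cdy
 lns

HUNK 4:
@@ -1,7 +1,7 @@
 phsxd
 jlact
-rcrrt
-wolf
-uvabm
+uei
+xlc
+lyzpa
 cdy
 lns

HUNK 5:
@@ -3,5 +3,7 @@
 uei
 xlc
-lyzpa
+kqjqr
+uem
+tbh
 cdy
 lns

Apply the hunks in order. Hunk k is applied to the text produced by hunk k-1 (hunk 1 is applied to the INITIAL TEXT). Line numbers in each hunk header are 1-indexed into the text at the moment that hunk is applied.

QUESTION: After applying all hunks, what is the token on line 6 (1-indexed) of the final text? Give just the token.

Answer: uem

Derivation:
Hunk 1: at line 1 remove [nix,rdiak,lil] add [zoab,fgncc] -> 6 lines: phsxd jlact zoab fgncc lns lnh
Hunk 2: at line 1 remove [zoab,fgncc] add [rcrrt,pipwu] -> 6 lines: phsxd jlact rcrrt pipwu lns lnh
Hunk 3: at line 3 remove [pipwu] add [wolf,uvabm,cdy] -> 8 lines: phsxd jlact rcrrt wolf uvabm cdy lns lnh
Hunk 4: at line 1 remove [rcrrt,wolf,uvabm] add [uei,xlc,lyzpa] -> 8 lines: phsxd jlact uei xlc lyzpa cdy lns lnh
Hunk 5: at line 3 remove [lyzpa] add [kqjqr,uem,tbh] -> 10 lines: phsxd jlact uei xlc kqjqr uem tbh cdy lns lnh
Final line 6: uem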